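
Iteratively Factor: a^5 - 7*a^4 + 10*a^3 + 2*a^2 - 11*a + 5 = (a - 1)*(a^4 - 6*a^3 + 4*a^2 + 6*a - 5) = (a - 1)*(a + 1)*(a^3 - 7*a^2 + 11*a - 5) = (a - 1)^2*(a + 1)*(a^2 - 6*a + 5) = (a - 1)^3*(a + 1)*(a - 5)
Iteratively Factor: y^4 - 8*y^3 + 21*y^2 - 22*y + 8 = (y - 1)*(y^3 - 7*y^2 + 14*y - 8) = (y - 1)^2*(y^2 - 6*y + 8) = (y - 4)*(y - 1)^2*(y - 2)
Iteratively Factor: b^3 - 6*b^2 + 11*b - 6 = (b - 2)*(b^2 - 4*b + 3) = (b - 2)*(b - 1)*(b - 3)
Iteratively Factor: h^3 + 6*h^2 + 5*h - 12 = (h + 4)*(h^2 + 2*h - 3) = (h - 1)*(h + 4)*(h + 3)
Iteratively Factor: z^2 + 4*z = (z + 4)*(z)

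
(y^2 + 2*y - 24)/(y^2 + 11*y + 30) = (y - 4)/(y + 5)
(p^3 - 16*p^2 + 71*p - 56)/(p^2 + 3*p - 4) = (p^2 - 15*p + 56)/(p + 4)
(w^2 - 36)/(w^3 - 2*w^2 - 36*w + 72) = 1/(w - 2)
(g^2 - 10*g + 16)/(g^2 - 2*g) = (g - 8)/g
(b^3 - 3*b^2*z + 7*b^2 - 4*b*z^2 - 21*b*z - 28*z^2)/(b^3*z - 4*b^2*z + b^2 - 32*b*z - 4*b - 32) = (-b^3 + 3*b^2*z - 7*b^2 + 4*b*z^2 + 21*b*z + 28*z^2)/(-b^3*z + 4*b^2*z - b^2 + 32*b*z + 4*b + 32)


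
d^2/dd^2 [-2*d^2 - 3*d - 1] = -4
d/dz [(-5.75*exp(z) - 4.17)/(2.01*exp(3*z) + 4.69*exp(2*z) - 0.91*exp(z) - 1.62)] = (23.115*exp(3*z) + 52.1126*exp(2*z) + 39.1146*exp(z) + 5.5203)*exp(z)/(4.0401*exp(6*z) + 18.8538*exp(5*z) + 18.3379*exp(4*z) - 15.0482*exp(3*z) - 14.3675*exp(2*z) + 2.9484*exp(z) + 2.6244)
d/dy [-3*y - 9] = -3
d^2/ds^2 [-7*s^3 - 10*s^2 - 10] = -42*s - 20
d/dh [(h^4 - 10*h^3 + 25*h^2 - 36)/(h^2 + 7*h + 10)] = (2*h^5 + 11*h^4 - 100*h^3 - 125*h^2 + 572*h + 252)/(h^4 + 14*h^3 + 69*h^2 + 140*h + 100)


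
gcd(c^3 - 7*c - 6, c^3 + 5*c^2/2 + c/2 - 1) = c^2 + 3*c + 2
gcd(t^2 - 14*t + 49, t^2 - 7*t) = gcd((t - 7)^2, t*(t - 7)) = t - 7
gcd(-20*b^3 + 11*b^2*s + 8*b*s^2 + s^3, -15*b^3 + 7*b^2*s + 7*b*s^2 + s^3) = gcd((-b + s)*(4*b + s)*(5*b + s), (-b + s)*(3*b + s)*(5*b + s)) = -5*b^2 + 4*b*s + s^2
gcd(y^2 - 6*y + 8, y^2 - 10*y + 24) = y - 4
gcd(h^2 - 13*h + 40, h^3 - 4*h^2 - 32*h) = h - 8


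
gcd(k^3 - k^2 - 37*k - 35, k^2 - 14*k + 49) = k - 7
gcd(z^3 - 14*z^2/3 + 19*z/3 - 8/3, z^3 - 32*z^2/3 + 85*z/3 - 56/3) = z^2 - 11*z/3 + 8/3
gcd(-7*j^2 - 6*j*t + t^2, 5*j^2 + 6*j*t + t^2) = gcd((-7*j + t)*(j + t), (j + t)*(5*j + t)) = j + t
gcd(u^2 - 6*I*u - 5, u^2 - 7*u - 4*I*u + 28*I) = 1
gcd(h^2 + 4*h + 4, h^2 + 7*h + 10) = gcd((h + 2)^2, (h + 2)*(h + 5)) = h + 2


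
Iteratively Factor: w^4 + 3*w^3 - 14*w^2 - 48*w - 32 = (w + 2)*(w^3 + w^2 - 16*w - 16) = (w + 1)*(w + 2)*(w^2 - 16) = (w + 1)*(w + 2)*(w + 4)*(w - 4)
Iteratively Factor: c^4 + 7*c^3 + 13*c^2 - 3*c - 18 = (c - 1)*(c^3 + 8*c^2 + 21*c + 18) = (c - 1)*(c + 3)*(c^2 + 5*c + 6) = (c - 1)*(c + 3)^2*(c + 2)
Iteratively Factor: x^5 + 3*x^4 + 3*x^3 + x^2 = (x)*(x^4 + 3*x^3 + 3*x^2 + x) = x*(x + 1)*(x^3 + 2*x^2 + x) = x*(x + 1)^2*(x^2 + x) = x^2*(x + 1)^2*(x + 1)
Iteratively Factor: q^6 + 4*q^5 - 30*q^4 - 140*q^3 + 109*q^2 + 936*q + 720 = (q + 1)*(q^5 + 3*q^4 - 33*q^3 - 107*q^2 + 216*q + 720) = (q + 1)*(q + 3)*(q^4 - 33*q^2 - 8*q + 240) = (q + 1)*(q + 3)*(q + 4)*(q^3 - 4*q^2 - 17*q + 60) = (q + 1)*(q + 3)*(q + 4)^2*(q^2 - 8*q + 15) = (q - 3)*(q + 1)*(q + 3)*(q + 4)^2*(q - 5)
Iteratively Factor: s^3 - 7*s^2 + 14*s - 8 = (s - 4)*(s^2 - 3*s + 2) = (s - 4)*(s - 1)*(s - 2)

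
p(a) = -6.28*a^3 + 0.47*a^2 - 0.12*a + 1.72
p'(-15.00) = -4253.22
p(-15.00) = 21304.27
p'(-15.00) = -4253.22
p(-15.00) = 21304.27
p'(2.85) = -150.47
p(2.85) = -140.18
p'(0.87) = -13.56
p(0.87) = -2.16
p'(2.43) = -109.08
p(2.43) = -85.91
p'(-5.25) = -524.33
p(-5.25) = 924.04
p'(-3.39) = -219.82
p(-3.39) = 252.19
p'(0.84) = -12.62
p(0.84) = -1.77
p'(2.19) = -88.42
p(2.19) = -62.25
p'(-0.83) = -13.88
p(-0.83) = 5.73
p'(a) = -18.84*a^2 + 0.94*a - 0.12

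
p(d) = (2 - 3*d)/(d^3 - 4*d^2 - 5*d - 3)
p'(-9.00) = -0.00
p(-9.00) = -0.03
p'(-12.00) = 0.00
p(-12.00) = -0.02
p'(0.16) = 1.39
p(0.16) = -0.39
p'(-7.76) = -0.01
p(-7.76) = -0.04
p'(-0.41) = 3.15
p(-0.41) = -1.91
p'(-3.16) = -0.12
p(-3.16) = -0.20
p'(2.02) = 0.06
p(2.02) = 0.19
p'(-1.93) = -0.51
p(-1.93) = -0.50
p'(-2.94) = -0.14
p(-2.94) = -0.22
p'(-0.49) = 2.31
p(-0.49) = -2.13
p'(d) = (2 - 3*d)*(-3*d^2 + 8*d + 5)/(d^3 - 4*d^2 - 5*d - 3)^2 - 3/(d^3 - 4*d^2 - 5*d - 3) = (6*d^3 - 18*d^2 + 16*d + 19)/(d^6 - 8*d^5 + 6*d^4 + 34*d^3 + 49*d^2 + 30*d + 9)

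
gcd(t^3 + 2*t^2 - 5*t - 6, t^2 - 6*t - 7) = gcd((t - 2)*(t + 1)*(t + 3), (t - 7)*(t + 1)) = t + 1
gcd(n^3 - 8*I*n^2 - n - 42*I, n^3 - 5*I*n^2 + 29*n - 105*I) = n^2 - 10*I*n - 21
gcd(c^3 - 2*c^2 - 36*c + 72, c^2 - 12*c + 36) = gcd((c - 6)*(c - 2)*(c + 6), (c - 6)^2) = c - 6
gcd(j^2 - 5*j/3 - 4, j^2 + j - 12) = j - 3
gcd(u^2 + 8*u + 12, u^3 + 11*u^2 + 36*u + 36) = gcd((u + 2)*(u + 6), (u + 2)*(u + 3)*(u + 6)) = u^2 + 8*u + 12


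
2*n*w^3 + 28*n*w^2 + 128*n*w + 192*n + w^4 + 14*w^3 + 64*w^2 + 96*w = (2*n + w)*(w + 4)^2*(w + 6)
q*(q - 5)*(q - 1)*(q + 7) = q^4 + q^3 - 37*q^2 + 35*q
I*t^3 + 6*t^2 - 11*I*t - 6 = (t - 3*I)*(t - 2*I)*(I*t + 1)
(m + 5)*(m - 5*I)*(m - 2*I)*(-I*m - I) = -I*m^4 - 7*m^3 - 6*I*m^3 - 42*m^2 + 5*I*m^2 - 35*m + 60*I*m + 50*I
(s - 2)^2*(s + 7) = s^3 + 3*s^2 - 24*s + 28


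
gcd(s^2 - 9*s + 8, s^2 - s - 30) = 1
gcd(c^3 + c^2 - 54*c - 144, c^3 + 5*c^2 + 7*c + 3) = c + 3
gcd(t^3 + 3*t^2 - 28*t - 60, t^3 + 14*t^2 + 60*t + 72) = t^2 + 8*t + 12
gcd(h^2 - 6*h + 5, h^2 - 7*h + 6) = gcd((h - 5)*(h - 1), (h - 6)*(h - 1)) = h - 1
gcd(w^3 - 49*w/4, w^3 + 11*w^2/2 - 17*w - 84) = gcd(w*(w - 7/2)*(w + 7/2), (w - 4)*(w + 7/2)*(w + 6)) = w + 7/2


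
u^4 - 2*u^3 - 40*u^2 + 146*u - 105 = (u - 5)*(u - 3)*(u - 1)*(u + 7)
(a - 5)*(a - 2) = a^2 - 7*a + 10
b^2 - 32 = (b - 4*sqrt(2))*(b + 4*sqrt(2))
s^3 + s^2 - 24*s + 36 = (s - 3)*(s - 2)*(s + 6)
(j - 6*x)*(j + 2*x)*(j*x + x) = j^3*x - 4*j^2*x^2 + j^2*x - 12*j*x^3 - 4*j*x^2 - 12*x^3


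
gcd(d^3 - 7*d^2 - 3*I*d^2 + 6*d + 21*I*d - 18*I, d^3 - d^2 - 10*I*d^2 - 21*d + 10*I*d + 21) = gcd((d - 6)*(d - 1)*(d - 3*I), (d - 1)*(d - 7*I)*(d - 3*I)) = d^2 + d*(-1 - 3*I) + 3*I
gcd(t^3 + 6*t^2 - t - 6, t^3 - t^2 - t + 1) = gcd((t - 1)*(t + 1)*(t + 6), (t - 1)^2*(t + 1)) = t^2 - 1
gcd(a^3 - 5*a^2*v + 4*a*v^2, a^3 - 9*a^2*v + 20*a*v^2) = -a^2 + 4*a*v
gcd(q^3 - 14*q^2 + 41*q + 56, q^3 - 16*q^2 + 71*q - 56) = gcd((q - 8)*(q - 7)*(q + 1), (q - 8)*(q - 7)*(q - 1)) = q^2 - 15*q + 56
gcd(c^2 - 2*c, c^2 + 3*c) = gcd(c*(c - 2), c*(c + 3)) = c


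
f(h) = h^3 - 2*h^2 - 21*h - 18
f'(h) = 3*h^2 - 4*h - 21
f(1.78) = -56.08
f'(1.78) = -18.61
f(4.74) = -55.98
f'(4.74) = 27.44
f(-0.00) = -18.00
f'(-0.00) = -21.00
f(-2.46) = 6.67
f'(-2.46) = 6.99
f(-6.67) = -263.65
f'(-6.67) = 139.15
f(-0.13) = -15.31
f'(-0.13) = -20.43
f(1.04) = -40.88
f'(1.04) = -21.92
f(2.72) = -69.79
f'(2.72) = -9.68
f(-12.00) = -1782.00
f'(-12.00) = 459.00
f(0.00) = -18.00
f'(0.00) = -21.00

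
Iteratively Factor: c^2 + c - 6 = (c - 2)*(c + 3)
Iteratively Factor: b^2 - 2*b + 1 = (b - 1)*(b - 1)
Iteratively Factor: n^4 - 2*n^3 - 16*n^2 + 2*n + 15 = (n - 1)*(n^3 - n^2 - 17*n - 15) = (n - 5)*(n - 1)*(n^2 + 4*n + 3) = (n - 5)*(n - 1)*(n + 3)*(n + 1)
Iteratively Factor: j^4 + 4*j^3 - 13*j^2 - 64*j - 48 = (j + 4)*(j^3 - 13*j - 12) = (j + 3)*(j + 4)*(j^2 - 3*j - 4) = (j + 1)*(j + 3)*(j + 4)*(j - 4)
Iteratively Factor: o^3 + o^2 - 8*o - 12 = (o - 3)*(o^2 + 4*o + 4) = (o - 3)*(o + 2)*(o + 2)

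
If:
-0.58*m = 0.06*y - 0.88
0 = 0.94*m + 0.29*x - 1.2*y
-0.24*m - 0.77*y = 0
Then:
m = 1.57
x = -7.10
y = -0.49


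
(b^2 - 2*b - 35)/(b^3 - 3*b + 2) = (b^2 - 2*b - 35)/(b^3 - 3*b + 2)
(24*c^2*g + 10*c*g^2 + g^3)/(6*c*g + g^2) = 4*c + g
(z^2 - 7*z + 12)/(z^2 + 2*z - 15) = (z - 4)/(z + 5)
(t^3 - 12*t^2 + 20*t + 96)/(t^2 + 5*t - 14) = (t^3 - 12*t^2 + 20*t + 96)/(t^2 + 5*t - 14)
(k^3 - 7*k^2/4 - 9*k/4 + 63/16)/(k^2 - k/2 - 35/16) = (4*k^2 - 9)/(4*k + 5)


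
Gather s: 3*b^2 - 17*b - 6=3*b^2 - 17*b - 6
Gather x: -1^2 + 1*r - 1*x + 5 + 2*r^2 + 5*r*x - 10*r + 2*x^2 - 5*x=2*r^2 - 9*r + 2*x^2 + x*(5*r - 6) + 4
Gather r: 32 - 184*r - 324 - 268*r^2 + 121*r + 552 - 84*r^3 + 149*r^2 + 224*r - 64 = -84*r^3 - 119*r^2 + 161*r + 196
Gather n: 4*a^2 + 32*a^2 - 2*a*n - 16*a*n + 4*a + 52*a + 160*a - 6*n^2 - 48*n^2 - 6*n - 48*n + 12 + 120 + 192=36*a^2 + 216*a - 54*n^2 + n*(-18*a - 54) + 324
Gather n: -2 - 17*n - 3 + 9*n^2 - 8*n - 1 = 9*n^2 - 25*n - 6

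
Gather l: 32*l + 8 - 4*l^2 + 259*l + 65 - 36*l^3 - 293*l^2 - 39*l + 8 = -36*l^3 - 297*l^2 + 252*l + 81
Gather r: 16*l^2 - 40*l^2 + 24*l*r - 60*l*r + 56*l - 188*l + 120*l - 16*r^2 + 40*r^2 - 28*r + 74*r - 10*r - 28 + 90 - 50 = -24*l^2 - 12*l + 24*r^2 + r*(36 - 36*l) + 12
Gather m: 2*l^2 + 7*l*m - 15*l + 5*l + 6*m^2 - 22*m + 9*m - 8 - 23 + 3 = 2*l^2 - 10*l + 6*m^2 + m*(7*l - 13) - 28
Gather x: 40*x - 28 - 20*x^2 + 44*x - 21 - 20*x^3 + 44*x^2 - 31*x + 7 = -20*x^3 + 24*x^2 + 53*x - 42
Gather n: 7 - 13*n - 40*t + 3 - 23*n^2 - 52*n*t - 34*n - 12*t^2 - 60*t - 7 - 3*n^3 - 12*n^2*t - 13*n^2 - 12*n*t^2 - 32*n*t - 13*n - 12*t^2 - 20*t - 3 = -3*n^3 + n^2*(-12*t - 36) + n*(-12*t^2 - 84*t - 60) - 24*t^2 - 120*t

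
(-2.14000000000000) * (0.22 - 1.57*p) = 3.3598*p - 0.4708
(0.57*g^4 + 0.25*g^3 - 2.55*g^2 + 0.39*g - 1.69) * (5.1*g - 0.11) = 2.907*g^5 + 1.2123*g^4 - 13.0325*g^3 + 2.2695*g^2 - 8.6619*g + 0.1859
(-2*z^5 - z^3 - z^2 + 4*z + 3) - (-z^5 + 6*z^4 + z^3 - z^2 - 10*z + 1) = -z^5 - 6*z^4 - 2*z^3 + 14*z + 2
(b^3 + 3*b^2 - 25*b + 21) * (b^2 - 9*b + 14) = b^5 - 6*b^4 - 38*b^3 + 288*b^2 - 539*b + 294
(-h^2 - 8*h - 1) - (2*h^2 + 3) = -3*h^2 - 8*h - 4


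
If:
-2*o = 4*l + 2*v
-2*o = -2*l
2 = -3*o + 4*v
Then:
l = -2/15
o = -2/15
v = 2/5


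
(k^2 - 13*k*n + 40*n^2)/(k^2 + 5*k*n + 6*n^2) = (k^2 - 13*k*n + 40*n^2)/(k^2 + 5*k*n + 6*n^2)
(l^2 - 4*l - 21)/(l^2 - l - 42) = (l + 3)/(l + 6)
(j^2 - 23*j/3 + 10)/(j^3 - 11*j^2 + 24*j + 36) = (j - 5/3)/(j^2 - 5*j - 6)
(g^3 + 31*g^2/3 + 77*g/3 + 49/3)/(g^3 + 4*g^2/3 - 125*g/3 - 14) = (3*g^2 + 10*g + 7)/(3*g^2 - 17*g - 6)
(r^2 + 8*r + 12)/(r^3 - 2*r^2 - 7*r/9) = 9*(r^2 + 8*r + 12)/(r*(9*r^2 - 18*r - 7))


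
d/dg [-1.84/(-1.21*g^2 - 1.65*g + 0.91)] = (-4.4528*g - 3.036)/(1.21*g^2 + 1.65*g - 0.91)^2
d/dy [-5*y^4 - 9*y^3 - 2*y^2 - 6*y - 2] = -20*y^3 - 27*y^2 - 4*y - 6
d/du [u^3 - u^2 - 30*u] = 3*u^2 - 2*u - 30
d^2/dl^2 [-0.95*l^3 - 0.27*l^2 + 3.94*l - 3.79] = -5.7*l - 0.54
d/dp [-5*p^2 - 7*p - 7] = -10*p - 7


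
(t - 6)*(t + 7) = t^2 + t - 42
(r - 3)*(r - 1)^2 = r^3 - 5*r^2 + 7*r - 3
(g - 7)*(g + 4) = g^2 - 3*g - 28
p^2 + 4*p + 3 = (p + 1)*(p + 3)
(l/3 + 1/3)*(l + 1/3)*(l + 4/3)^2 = l^4/3 + 4*l^3/3 + 17*l^2/9 + 88*l/81 + 16/81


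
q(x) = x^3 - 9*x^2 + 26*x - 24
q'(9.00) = 107.00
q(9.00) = 210.00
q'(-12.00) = 674.00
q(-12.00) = -3360.00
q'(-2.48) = 89.09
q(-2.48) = -159.09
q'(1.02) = 10.76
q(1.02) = -5.78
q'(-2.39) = 86.16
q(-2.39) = -151.20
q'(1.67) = 4.31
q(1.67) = -1.02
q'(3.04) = -1.00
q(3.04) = -0.04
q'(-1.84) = 69.28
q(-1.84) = -108.54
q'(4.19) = 3.25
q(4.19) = 0.50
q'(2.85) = -0.93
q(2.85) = 0.15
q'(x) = 3*x^2 - 18*x + 26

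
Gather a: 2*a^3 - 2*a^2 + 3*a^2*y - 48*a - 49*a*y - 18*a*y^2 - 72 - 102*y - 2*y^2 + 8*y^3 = 2*a^3 + a^2*(3*y - 2) + a*(-18*y^2 - 49*y - 48) + 8*y^3 - 2*y^2 - 102*y - 72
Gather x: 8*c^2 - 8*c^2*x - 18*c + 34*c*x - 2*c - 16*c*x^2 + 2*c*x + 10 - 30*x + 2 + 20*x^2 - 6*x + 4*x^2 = 8*c^2 - 20*c + x^2*(24 - 16*c) + x*(-8*c^2 + 36*c - 36) + 12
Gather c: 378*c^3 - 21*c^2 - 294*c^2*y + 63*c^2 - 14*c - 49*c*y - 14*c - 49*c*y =378*c^3 + c^2*(42 - 294*y) + c*(-98*y - 28)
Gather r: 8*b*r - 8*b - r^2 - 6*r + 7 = -8*b - r^2 + r*(8*b - 6) + 7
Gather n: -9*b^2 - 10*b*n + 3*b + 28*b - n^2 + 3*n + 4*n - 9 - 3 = -9*b^2 + 31*b - n^2 + n*(7 - 10*b) - 12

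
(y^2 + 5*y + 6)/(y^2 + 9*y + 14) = (y + 3)/(y + 7)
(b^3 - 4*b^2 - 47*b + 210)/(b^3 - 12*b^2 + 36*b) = (b^2 + 2*b - 35)/(b*(b - 6))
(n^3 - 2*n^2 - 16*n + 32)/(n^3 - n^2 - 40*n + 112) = (n^2 + 2*n - 8)/(n^2 + 3*n - 28)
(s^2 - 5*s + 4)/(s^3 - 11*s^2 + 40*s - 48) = (s - 1)/(s^2 - 7*s + 12)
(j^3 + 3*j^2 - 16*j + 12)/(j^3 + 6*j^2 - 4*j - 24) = (j - 1)/(j + 2)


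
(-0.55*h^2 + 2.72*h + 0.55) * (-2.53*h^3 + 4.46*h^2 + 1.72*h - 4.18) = 1.3915*h^5 - 9.3346*h^4 + 9.7937*h^3 + 9.4304*h^2 - 10.4236*h - 2.299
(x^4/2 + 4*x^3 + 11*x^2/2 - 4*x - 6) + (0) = x^4/2 + 4*x^3 + 11*x^2/2 - 4*x - 6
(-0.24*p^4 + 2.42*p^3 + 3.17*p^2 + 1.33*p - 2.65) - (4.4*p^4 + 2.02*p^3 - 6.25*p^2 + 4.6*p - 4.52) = -4.64*p^4 + 0.4*p^3 + 9.42*p^2 - 3.27*p + 1.87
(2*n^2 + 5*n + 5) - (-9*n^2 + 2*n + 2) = 11*n^2 + 3*n + 3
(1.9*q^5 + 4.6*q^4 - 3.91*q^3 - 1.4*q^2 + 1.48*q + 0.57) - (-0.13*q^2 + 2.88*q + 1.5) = 1.9*q^5 + 4.6*q^4 - 3.91*q^3 - 1.27*q^2 - 1.4*q - 0.93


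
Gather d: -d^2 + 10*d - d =-d^2 + 9*d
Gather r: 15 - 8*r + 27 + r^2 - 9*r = r^2 - 17*r + 42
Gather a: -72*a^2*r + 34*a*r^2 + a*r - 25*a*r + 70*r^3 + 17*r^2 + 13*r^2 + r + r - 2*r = -72*a^2*r + a*(34*r^2 - 24*r) + 70*r^3 + 30*r^2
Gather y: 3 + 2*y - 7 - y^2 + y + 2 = -y^2 + 3*y - 2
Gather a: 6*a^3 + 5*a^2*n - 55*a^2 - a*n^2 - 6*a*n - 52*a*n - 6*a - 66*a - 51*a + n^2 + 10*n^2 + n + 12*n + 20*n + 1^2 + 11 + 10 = 6*a^3 + a^2*(5*n - 55) + a*(-n^2 - 58*n - 123) + 11*n^2 + 33*n + 22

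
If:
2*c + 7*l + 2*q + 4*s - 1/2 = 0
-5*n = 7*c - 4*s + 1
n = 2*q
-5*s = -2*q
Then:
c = -3*s - 1/7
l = 11/98 - 3*s/7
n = 5*s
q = 5*s/2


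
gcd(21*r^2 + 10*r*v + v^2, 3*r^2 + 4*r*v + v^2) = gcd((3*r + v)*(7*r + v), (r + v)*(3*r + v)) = 3*r + v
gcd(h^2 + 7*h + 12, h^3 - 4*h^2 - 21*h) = h + 3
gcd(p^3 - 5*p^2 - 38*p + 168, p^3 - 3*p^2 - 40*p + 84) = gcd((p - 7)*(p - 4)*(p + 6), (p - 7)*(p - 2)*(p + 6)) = p^2 - p - 42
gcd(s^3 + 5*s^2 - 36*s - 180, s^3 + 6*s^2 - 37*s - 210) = s^2 - s - 30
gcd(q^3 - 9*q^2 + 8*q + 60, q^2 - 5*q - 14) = q + 2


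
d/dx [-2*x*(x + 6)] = -4*x - 12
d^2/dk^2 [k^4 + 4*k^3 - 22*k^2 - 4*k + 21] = 12*k^2 + 24*k - 44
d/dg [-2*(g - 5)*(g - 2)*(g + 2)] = -6*g^2 + 20*g + 8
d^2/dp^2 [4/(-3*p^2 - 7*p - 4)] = 8*(9*p^2 + 21*p - (6*p + 7)^2 + 12)/(3*p^2 + 7*p + 4)^3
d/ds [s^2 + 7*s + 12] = 2*s + 7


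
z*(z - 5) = z^2 - 5*z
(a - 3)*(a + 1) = a^2 - 2*a - 3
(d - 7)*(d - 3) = d^2 - 10*d + 21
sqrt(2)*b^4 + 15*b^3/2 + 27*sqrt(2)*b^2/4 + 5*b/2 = b*(b + sqrt(2))*(b + 5*sqrt(2)/2)*(sqrt(2)*b + 1/2)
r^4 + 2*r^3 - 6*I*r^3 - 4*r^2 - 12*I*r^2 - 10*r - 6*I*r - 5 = (r + 1)^2*(r - 5*I)*(r - I)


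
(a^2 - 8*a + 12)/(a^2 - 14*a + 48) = (a - 2)/(a - 8)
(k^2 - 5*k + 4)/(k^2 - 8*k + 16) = (k - 1)/(k - 4)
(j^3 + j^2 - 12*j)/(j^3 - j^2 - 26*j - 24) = j*(j - 3)/(j^2 - 5*j - 6)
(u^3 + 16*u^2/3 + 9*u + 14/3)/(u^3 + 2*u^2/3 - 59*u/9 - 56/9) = 3*(u + 2)/(3*u - 8)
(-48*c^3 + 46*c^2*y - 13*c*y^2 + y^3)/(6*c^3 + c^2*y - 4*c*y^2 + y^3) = (-8*c + y)/(c + y)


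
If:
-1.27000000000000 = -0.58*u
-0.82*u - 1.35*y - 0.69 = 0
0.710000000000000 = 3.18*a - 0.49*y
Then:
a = -0.06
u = 2.19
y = -1.84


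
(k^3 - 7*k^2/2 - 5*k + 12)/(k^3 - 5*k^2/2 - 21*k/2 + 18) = (k + 2)/(k + 3)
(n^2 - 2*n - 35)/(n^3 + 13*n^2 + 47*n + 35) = (n - 7)/(n^2 + 8*n + 7)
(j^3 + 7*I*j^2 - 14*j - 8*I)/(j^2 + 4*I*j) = j + 3*I - 2/j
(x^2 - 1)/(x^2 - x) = (x + 1)/x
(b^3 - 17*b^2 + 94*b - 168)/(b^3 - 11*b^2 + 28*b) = (b - 6)/b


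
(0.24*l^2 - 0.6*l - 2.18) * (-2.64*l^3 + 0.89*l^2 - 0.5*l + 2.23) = -0.6336*l^5 + 1.7976*l^4 + 5.1012*l^3 - 1.105*l^2 - 0.248*l - 4.8614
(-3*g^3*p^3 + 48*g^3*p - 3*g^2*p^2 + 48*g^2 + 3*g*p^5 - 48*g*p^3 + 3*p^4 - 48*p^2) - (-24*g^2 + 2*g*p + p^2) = -3*g^3*p^3 + 48*g^3*p - 3*g^2*p^2 + 72*g^2 + 3*g*p^5 - 48*g*p^3 - 2*g*p + 3*p^4 - 49*p^2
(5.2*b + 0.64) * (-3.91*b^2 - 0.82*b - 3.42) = -20.332*b^3 - 6.7664*b^2 - 18.3088*b - 2.1888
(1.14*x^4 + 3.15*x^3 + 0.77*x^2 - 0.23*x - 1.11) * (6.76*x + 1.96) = 7.7064*x^5 + 23.5284*x^4 + 11.3792*x^3 - 0.0455999999999999*x^2 - 7.9544*x - 2.1756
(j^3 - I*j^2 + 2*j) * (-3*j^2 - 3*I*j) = -3*j^5 - 9*j^3 - 6*I*j^2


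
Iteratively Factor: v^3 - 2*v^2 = (v - 2)*(v^2) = v*(v - 2)*(v)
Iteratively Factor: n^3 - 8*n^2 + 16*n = (n)*(n^2 - 8*n + 16) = n*(n - 4)*(n - 4)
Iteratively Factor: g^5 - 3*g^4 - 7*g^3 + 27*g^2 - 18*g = (g - 1)*(g^4 - 2*g^3 - 9*g^2 + 18*g) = g*(g - 1)*(g^3 - 2*g^2 - 9*g + 18) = g*(g - 2)*(g - 1)*(g^2 - 9) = g*(g - 3)*(g - 2)*(g - 1)*(g + 3)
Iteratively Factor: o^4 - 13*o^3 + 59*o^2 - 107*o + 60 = (o - 4)*(o^3 - 9*o^2 + 23*o - 15) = (o - 4)*(o - 1)*(o^2 - 8*o + 15) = (o - 5)*(o - 4)*(o - 1)*(o - 3)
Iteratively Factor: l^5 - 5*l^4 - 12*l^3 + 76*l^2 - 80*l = (l - 5)*(l^4 - 12*l^2 + 16*l) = l*(l - 5)*(l^3 - 12*l + 16) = l*(l - 5)*(l - 2)*(l^2 + 2*l - 8) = l*(l - 5)*(l - 2)^2*(l + 4)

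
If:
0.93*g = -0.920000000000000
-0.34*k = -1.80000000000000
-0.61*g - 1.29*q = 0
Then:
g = -0.99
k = 5.29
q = 0.47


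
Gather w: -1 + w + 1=w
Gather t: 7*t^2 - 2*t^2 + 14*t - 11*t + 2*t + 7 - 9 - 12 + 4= 5*t^2 + 5*t - 10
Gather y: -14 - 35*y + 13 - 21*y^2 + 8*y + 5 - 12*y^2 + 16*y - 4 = -33*y^2 - 11*y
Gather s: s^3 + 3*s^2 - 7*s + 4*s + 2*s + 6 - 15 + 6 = s^3 + 3*s^2 - s - 3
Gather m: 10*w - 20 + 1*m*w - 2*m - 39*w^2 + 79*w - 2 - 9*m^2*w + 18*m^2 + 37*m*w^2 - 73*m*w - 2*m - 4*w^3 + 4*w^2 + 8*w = m^2*(18 - 9*w) + m*(37*w^2 - 72*w - 4) - 4*w^3 - 35*w^2 + 97*w - 22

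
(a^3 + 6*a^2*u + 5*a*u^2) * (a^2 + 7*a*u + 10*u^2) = a^5 + 13*a^4*u + 57*a^3*u^2 + 95*a^2*u^3 + 50*a*u^4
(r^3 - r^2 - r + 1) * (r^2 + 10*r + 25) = r^5 + 9*r^4 + 14*r^3 - 34*r^2 - 15*r + 25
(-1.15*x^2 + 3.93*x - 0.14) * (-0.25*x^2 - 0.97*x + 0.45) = 0.2875*x^4 + 0.133*x^3 - 4.2946*x^2 + 1.9043*x - 0.063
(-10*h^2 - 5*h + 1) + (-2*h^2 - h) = -12*h^2 - 6*h + 1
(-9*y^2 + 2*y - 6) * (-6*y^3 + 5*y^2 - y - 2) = 54*y^5 - 57*y^4 + 55*y^3 - 14*y^2 + 2*y + 12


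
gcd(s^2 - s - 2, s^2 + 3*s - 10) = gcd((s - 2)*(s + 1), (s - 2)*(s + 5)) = s - 2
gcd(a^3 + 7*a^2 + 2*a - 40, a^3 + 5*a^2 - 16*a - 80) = a^2 + 9*a + 20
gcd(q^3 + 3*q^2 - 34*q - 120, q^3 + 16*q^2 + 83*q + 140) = q^2 + 9*q + 20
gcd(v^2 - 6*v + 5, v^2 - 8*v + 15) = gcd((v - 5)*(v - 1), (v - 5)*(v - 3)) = v - 5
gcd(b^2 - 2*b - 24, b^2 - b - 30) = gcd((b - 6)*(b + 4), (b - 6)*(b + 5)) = b - 6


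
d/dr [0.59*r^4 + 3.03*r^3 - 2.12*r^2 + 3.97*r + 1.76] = 2.36*r^3 + 9.09*r^2 - 4.24*r + 3.97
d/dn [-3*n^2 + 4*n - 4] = 4 - 6*n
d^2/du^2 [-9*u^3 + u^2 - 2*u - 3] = 2 - 54*u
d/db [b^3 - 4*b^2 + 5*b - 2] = 3*b^2 - 8*b + 5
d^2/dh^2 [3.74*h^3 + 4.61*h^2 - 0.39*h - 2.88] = 22.44*h + 9.22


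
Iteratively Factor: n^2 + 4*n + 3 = (n + 3)*(n + 1)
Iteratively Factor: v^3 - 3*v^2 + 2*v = (v - 2)*(v^2 - v) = v*(v - 2)*(v - 1)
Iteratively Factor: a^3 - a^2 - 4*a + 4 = (a - 2)*(a^2 + a - 2) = (a - 2)*(a - 1)*(a + 2)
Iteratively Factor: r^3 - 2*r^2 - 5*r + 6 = (r - 3)*(r^2 + r - 2) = (r - 3)*(r - 1)*(r + 2)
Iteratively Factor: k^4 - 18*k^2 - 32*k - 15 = (k + 1)*(k^3 - k^2 - 17*k - 15) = (k + 1)^2*(k^2 - 2*k - 15) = (k - 5)*(k + 1)^2*(k + 3)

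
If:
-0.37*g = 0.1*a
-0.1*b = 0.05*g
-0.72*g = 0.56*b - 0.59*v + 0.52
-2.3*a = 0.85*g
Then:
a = 0.00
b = 0.00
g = 0.00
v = 0.88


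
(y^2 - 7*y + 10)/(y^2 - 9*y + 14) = (y - 5)/(y - 7)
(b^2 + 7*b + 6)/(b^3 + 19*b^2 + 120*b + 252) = (b + 1)/(b^2 + 13*b + 42)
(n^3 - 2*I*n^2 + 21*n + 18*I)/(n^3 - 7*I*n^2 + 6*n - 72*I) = (n + I)/(n - 4*I)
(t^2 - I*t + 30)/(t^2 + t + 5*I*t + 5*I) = (t - 6*I)/(t + 1)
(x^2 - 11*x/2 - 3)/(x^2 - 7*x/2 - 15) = (2*x + 1)/(2*x + 5)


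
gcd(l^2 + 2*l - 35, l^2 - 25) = l - 5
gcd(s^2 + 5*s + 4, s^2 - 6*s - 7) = s + 1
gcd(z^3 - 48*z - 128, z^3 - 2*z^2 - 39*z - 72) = z - 8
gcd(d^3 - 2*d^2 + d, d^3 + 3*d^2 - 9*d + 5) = d^2 - 2*d + 1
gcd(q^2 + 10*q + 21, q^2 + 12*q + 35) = q + 7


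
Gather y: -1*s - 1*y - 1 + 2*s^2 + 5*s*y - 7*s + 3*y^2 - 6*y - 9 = 2*s^2 - 8*s + 3*y^2 + y*(5*s - 7) - 10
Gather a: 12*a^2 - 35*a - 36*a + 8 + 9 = 12*a^2 - 71*a + 17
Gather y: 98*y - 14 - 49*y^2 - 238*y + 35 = -49*y^2 - 140*y + 21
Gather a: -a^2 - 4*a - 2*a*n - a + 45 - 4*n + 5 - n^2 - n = -a^2 + a*(-2*n - 5) - n^2 - 5*n + 50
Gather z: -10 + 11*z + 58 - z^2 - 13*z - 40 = -z^2 - 2*z + 8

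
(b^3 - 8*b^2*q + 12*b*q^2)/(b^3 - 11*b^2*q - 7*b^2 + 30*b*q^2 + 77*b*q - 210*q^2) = b*(-b + 2*q)/(-b^2 + 5*b*q + 7*b - 35*q)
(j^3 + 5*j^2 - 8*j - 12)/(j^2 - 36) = (j^2 - j - 2)/(j - 6)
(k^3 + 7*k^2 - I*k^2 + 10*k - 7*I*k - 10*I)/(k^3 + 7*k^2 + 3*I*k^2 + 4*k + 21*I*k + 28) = (k^2 + 7*k + 10)/(k^2 + k*(7 + 4*I) + 28*I)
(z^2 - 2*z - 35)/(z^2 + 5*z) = (z - 7)/z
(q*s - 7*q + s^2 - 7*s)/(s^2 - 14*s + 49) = (q + s)/(s - 7)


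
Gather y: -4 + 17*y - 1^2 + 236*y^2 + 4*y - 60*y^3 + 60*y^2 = -60*y^3 + 296*y^2 + 21*y - 5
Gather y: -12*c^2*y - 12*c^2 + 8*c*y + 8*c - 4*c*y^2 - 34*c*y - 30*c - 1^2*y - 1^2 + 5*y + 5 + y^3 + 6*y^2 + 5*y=-12*c^2 - 22*c + y^3 + y^2*(6 - 4*c) + y*(-12*c^2 - 26*c + 9) + 4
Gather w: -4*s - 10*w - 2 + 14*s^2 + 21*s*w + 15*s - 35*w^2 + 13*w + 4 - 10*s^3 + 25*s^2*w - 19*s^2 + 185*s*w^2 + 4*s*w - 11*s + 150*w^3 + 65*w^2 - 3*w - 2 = -10*s^3 - 5*s^2 + 150*w^3 + w^2*(185*s + 30) + w*(25*s^2 + 25*s)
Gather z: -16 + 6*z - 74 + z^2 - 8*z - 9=z^2 - 2*z - 99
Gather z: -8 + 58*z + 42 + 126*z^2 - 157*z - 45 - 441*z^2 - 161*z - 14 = -315*z^2 - 260*z - 25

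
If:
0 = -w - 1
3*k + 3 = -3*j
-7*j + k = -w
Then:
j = -1/4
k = -3/4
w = -1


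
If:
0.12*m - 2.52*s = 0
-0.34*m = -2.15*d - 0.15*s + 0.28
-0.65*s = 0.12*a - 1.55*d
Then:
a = 36.577519379845*s + 1.68217054263566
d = 3.25116279069767*s + 0.130232558139535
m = 21.0*s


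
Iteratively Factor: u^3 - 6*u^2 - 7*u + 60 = (u + 3)*(u^2 - 9*u + 20) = (u - 4)*(u + 3)*(u - 5)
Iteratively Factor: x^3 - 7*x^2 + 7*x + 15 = (x - 3)*(x^2 - 4*x - 5) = (x - 3)*(x + 1)*(x - 5)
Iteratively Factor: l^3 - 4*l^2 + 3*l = (l)*(l^2 - 4*l + 3) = l*(l - 3)*(l - 1)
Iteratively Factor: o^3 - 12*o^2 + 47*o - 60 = (o - 4)*(o^2 - 8*o + 15) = (o - 5)*(o - 4)*(o - 3)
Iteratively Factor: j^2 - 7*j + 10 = (j - 2)*(j - 5)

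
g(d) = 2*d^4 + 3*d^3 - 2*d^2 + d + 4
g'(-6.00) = -1379.00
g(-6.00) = 1870.00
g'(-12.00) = -12479.00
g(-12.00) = 35992.00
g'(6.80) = 2905.42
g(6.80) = 5137.89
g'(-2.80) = -92.86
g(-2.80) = 42.60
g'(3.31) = 376.48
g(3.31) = 334.26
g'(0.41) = 1.42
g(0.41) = 4.34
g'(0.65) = 4.40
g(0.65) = 4.99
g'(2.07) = 102.24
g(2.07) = 60.83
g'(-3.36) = -187.42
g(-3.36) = 119.17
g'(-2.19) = -31.10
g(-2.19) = 6.71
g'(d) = 8*d^3 + 9*d^2 - 4*d + 1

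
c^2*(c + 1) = c^3 + c^2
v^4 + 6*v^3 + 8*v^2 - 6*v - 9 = (v - 1)*(v + 1)*(v + 3)^2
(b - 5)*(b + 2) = b^2 - 3*b - 10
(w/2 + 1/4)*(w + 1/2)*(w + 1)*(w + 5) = w^4/2 + 7*w^3/2 + 45*w^2/8 + 13*w/4 + 5/8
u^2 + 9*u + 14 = (u + 2)*(u + 7)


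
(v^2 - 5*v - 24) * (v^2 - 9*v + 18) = v^4 - 14*v^3 + 39*v^2 + 126*v - 432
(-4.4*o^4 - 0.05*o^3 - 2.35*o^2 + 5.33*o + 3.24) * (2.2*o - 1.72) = -9.68*o^5 + 7.458*o^4 - 5.084*o^3 + 15.768*o^2 - 2.0396*o - 5.5728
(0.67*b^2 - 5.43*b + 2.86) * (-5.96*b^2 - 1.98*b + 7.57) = -3.9932*b^4 + 31.0362*b^3 - 1.2223*b^2 - 46.7679*b + 21.6502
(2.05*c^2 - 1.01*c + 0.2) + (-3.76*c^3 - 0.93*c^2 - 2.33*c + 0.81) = -3.76*c^3 + 1.12*c^2 - 3.34*c + 1.01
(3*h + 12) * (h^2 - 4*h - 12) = 3*h^3 - 84*h - 144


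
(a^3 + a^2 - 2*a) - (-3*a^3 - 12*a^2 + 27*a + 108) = 4*a^3 + 13*a^2 - 29*a - 108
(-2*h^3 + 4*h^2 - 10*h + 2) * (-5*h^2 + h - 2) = 10*h^5 - 22*h^4 + 58*h^3 - 28*h^2 + 22*h - 4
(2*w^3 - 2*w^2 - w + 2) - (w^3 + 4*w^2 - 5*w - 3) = w^3 - 6*w^2 + 4*w + 5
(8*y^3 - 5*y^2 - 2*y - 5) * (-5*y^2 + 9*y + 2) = -40*y^5 + 97*y^4 - 19*y^3 - 3*y^2 - 49*y - 10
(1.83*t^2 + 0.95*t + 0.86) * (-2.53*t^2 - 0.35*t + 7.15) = -4.6299*t^4 - 3.044*t^3 + 10.5762*t^2 + 6.4915*t + 6.149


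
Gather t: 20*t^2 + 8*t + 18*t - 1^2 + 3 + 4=20*t^2 + 26*t + 6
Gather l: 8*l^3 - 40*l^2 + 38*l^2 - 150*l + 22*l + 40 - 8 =8*l^3 - 2*l^2 - 128*l + 32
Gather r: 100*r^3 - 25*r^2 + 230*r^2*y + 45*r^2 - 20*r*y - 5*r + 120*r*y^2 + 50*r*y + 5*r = 100*r^3 + r^2*(230*y + 20) + r*(120*y^2 + 30*y)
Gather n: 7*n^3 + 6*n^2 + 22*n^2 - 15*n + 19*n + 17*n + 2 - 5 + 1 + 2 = 7*n^3 + 28*n^2 + 21*n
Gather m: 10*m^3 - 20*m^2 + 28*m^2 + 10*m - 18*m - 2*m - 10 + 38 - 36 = 10*m^3 + 8*m^2 - 10*m - 8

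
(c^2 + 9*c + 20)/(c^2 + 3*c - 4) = (c + 5)/(c - 1)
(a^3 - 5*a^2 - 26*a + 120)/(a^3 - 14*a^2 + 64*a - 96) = (a + 5)/(a - 4)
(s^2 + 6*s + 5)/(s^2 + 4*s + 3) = (s + 5)/(s + 3)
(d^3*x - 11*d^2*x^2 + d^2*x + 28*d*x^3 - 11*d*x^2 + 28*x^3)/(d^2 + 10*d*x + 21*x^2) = x*(d^3 - 11*d^2*x + d^2 + 28*d*x^2 - 11*d*x + 28*x^2)/(d^2 + 10*d*x + 21*x^2)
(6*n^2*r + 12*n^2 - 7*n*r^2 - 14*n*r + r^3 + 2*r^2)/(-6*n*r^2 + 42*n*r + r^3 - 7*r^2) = (-n*r - 2*n + r^2 + 2*r)/(r*(r - 7))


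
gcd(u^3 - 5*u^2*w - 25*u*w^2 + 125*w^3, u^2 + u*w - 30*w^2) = u - 5*w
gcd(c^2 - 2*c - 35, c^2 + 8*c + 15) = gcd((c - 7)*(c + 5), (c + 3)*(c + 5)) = c + 5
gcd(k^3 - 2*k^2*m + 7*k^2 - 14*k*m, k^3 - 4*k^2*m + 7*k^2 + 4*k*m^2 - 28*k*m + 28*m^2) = k^2 - 2*k*m + 7*k - 14*m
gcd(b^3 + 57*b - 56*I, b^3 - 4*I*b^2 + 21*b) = b - 7*I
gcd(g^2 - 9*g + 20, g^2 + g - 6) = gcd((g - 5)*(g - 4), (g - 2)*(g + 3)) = 1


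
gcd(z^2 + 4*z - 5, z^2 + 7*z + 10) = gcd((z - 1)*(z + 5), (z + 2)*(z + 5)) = z + 5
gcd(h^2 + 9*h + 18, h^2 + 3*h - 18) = h + 6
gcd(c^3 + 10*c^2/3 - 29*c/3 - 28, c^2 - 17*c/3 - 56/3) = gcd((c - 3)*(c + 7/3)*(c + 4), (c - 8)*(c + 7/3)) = c + 7/3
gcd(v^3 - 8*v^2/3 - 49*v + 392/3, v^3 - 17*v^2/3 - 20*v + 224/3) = v^2 - 29*v/3 + 56/3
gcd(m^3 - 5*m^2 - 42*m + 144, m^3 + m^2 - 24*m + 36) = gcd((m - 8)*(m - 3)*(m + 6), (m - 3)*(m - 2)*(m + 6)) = m^2 + 3*m - 18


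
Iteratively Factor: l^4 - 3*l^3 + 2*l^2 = (l)*(l^3 - 3*l^2 + 2*l) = l*(l - 1)*(l^2 - 2*l) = l*(l - 2)*(l - 1)*(l)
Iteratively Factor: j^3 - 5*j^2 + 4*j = (j)*(j^2 - 5*j + 4) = j*(j - 4)*(j - 1)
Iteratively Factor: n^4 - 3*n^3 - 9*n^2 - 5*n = (n - 5)*(n^3 + 2*n^2 + n) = (n - 5)*(n + 1)*(n^2 + n) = (n - 5)*(n + 1)^2*(n)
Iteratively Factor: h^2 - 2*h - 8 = (h + 2)*(h - 4)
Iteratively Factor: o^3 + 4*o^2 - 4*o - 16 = (o + 2)*(o^2 + 2*o - 8) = (o - 2)*(o + 2)*(o + 4)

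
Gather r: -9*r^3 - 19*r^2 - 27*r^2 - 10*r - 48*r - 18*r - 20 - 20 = -9*r^3 - 46*r^2 - 76*r - 40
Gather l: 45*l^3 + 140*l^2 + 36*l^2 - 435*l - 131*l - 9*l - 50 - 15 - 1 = 45*l^3 + 176*l^2 - 575*l - 66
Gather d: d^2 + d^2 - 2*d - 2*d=2*d^2 - 4*d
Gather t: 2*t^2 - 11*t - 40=2*t^2 - 11*t - 40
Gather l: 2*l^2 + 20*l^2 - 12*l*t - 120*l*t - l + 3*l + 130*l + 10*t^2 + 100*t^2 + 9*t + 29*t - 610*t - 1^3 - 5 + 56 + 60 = 22*l^2 + l*(132 - 132*t) + 110*t^2 - 572*t + 110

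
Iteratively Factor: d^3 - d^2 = (d)*(d^2 - d) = d*(d - 1)*(d)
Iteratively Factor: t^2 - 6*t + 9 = (t - 3)*(t - 3)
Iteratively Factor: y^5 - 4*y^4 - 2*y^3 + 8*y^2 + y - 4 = (y - 1)*(y^4 - 3*y^3 - 5*y^2 + 3*y + 4) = (y - 4)*(y - 1)*(y^3 + y^2 - y - 1) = (y - 4)*(y - 1)*(y + 1)*(y^2 - 1) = (y - 4)*(y - 1)*(y + 1)^2*(y - 1)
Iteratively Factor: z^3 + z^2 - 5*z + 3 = (z + 3)*(z^2 - 2*z + 1) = (z - 1)*(z + 3)*(z - 1)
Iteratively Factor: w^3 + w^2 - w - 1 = (w + 1)*(w^2 - 1) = (w + 1)^2*(w - 1)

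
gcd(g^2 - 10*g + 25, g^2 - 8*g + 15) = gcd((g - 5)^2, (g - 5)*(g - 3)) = g - 5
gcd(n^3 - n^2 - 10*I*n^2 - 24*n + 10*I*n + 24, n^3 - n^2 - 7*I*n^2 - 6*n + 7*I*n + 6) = n^2 + n*(-1 - 6*I) + 6*I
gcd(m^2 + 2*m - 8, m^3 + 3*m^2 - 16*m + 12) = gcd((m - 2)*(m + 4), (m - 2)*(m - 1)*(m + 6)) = m - 2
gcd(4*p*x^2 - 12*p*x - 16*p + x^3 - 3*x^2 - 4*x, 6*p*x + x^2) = 1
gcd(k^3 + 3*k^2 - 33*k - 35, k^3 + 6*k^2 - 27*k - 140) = k^2 + 2*k - 35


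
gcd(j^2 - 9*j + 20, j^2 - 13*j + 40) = j - 5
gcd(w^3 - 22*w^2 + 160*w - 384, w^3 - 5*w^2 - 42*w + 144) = w - 8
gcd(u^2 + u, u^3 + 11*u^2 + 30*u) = u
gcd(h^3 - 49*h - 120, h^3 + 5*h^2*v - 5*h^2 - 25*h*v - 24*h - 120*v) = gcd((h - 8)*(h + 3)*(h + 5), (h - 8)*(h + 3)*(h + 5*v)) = h^2 - 5*h - 24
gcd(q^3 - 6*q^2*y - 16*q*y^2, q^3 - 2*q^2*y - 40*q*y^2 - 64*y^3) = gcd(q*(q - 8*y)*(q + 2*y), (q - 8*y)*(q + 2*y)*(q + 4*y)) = -q^2 + 6*q*y + 16*y^2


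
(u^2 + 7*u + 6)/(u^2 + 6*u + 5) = (u + 6)/(u + 5)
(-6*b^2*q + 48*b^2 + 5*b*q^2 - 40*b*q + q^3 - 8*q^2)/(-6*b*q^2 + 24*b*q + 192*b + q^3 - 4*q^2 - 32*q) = (-6*b^2 + 5*b*q + q^2)/(-6*b*q - 24*b + q^2 + 4*q)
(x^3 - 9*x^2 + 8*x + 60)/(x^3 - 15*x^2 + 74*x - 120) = (x + 2)/(x - 4)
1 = 1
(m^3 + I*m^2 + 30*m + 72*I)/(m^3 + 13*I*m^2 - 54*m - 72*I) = (m - 6*I)/(m + 6*I)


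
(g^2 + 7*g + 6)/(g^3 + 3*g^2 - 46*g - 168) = (g + 1)/(g^2 - 3*g - 28)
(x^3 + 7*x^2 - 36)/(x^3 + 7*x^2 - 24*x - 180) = (x^2 + x - 6)/(x^2 + x - 30)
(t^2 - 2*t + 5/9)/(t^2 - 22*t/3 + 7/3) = (t - 5/3)/(t - 7)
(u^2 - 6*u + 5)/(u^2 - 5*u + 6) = (u^2 - 6*u + 5)/(u^2 - 5*u + 6)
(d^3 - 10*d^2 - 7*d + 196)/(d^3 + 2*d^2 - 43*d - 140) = (d - 7)/(d + 5)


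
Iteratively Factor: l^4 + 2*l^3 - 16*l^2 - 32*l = (l - 4)*(l^3 + 6*l^2 + 8*l) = l*(l - 4)*(l^2 + 6*l + 8) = l*(l - 4)*(l + 4)*(l + 2)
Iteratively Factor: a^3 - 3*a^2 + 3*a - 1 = (a - 1)*(a^2 - 2*a + 1) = (a - 1)^2*(a - 1)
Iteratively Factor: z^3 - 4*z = (z + 2)*(z^2 - 2*z) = (z - 2)*(z + 2)*(z)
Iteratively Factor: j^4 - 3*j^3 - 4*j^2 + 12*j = (j)*(j^3 - 3*j^2 - 4*j + 12) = j*(j - 2)*(j^2 - j - 6) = j*(j - 2)*(j + 2)*(j - 3)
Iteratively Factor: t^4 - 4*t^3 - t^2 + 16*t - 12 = (t - 2)*(t^3 - 2*t^2 - 5*t + 6) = (t - 2)*(t + 2)*(t^2 - 4*t + 3) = (t - 2)*(t - 1)*(t + 2)*(t - 3)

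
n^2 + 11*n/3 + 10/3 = (n + 5/3)*(n + 2)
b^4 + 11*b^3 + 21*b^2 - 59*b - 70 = (b - 2)*(b + 1)*(b + 5)*(b + 7)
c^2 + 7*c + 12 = (c + 3)*(c + 4)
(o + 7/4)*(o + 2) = o^2 + 15*o/4 + 7/2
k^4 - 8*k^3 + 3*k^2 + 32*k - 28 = (k - 7)*(k - 2)*(k - 1)*(k + 2)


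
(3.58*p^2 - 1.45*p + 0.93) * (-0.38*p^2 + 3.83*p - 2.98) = -1.3604*p^4 + 14.2624*p^3 - 16.5753*p^2 + 7.8829*p - 2.7714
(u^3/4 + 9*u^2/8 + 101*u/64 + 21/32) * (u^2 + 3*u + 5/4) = u^5/4 + 15*u^4/8 + 337*u^3/64 + 435*u^2/64 + 1009*u/256 + 105/128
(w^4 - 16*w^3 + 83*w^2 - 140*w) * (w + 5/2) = w^5 - 27*w^4/2 + 43*w^3 + 135*w^2/2 - 350*w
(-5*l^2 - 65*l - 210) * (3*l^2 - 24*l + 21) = -15*l^4 - 75*l^3 + 825*l^2 + 3675*l - 4410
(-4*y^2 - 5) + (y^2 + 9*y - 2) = -3*y^2 + 9*y - 7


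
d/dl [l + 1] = 1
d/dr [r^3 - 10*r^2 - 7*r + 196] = 3*r^2 - 20*r - 7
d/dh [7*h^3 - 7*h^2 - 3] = 7*h*(3*h - 2)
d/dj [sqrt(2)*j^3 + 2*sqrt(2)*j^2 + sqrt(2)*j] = sqrt(2)*(3*j^2 + 4*j + 1)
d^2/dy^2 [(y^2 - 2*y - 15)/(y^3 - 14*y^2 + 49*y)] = 2*(y^4 + 8*y^3 - 90*y^2 + 420*y - 735)/(y^3*(y^4 - 28*y^3 + 294*y^2 - 1372*y + 2401))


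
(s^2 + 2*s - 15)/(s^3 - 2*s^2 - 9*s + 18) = (s + 5)/(s^2 + s - 6)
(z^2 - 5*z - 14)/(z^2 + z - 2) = (z - 7)/(z - 1)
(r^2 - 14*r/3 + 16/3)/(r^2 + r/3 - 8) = (r - 2)/(r + 3)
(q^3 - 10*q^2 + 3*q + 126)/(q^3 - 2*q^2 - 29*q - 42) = (q - 6)/(q + 2)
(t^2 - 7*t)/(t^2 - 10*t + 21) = t/(t - 3)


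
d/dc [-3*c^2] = -6*c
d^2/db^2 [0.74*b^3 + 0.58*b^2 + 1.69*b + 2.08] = 4.44*b + 1.16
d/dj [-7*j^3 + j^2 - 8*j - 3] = -21*j^2 + 2*j - 8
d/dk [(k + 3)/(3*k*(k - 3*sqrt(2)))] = (-k^2 - 6*k + 9*sqrt(2))/(3*k^2*(k^2 - 6*sqrt(2)*k + 18))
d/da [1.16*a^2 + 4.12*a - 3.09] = 2.32*a + 4.12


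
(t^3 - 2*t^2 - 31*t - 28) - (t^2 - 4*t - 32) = t^3 - 3*t^2 - 27*t + 4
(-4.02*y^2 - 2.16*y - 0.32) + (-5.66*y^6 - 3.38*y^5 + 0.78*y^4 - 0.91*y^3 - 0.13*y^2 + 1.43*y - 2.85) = -5.66*y^6 - 3.38*y^5 + 0.78*y^4 - 0.91*y^3 - 4.15*y^2 - 0.73*y - 3.17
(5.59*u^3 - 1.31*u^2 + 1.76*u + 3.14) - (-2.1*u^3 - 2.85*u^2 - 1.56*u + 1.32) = 7.69*u^3 + 1.54*u^2 + 3.32*u + 1.82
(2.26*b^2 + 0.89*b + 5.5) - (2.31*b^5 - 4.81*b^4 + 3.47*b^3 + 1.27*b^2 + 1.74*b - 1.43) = -2.31*b^5 + 4.81*b^4 - 3.47*b^3 + 0.99*b^2 - 0.85*b + 6.93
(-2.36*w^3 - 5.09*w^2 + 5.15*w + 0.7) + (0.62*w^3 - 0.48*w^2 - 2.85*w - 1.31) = -1.74*w^3 - 5.57*w^2 + 2.3*w - 0.61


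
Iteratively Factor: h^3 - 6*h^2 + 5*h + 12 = (h - 4)*(h^2 - 2*h - 3) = (h - 4)*(h + 1)*(h - 3)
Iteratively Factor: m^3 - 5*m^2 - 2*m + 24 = (m - 3)*(m^2 - 2*m - 8) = (m - 3)*(m + 2)*(m - 4)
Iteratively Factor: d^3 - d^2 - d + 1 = (d - 1)*(d^2 - 1) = (d - 1)^2*(d + 1)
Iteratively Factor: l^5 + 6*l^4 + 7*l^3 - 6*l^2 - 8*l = (l + 2)*(l^4 + 4*l^3 - l^2 - 4*l) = (l + 2)*(l + 4)*(l^3 - l) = l*(l + 2)*(l + 4)*(l^2 - 1) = l*(l + 1)*(l + 2)*(l + 4)*(l - 1)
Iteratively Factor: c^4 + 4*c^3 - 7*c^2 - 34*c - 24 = (c - 3)*(c^3 + 7*c^2 + 14*c + 8) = (c - 3)*(c + 2)*(c^2 + 5*c + 4) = (c - 3)*(c + 1)*(c + 2)*(c + 4)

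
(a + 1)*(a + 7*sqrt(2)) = a^2 + a + 7*sqrt(2)*a + 7*sqrt(2)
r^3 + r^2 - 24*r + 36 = (r - 3)*(r - 2)*(r + 6)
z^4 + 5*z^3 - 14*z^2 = z^2*(z - 2)*(z + 7)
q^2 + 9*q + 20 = (q + 4)*(q + 5)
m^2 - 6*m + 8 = (m - 4)*(m - 2)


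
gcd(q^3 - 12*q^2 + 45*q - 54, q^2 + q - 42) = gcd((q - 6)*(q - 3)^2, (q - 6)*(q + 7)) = q - 6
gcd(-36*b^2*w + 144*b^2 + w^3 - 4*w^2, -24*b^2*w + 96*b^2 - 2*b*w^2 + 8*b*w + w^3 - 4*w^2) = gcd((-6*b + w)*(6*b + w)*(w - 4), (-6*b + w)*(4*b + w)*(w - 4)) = -6*b*w + 24*b + w^2 - 4*w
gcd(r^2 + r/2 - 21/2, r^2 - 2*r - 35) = 1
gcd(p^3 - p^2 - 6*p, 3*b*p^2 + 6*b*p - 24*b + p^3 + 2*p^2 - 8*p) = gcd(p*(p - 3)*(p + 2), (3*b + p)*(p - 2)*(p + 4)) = 1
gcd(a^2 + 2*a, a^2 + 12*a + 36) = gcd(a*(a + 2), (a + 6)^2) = 1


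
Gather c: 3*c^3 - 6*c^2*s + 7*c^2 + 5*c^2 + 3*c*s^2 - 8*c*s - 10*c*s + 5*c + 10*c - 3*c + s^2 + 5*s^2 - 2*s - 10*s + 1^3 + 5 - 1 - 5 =3*c^3 + c^2*(12 - 6*s) + c*(3*s^2 - 18*s + 12) + 6*s^2 - 12*s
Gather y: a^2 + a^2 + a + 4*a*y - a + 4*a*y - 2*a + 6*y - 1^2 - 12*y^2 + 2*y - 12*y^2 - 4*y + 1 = 2*a^2 - 2*a - 24*y^2 + y*(8*a + 4)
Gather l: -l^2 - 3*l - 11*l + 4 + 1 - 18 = -l^2 - 14*l - 13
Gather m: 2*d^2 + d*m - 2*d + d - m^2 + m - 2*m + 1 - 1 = 2*d^2 - d - m^2 + m*(d - 1)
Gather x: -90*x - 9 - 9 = -90*x - 18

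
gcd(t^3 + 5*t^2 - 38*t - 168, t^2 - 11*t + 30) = t - 6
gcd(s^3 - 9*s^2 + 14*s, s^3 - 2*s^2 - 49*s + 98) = s^2 - 9*s + 14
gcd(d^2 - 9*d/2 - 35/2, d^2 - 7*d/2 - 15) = d + 5/2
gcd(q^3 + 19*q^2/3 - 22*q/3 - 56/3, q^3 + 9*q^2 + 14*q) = q + 7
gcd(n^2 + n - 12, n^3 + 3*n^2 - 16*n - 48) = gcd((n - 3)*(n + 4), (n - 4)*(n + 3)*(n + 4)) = n + 4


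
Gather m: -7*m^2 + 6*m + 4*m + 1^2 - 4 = -7*m^2 + 10*m - 3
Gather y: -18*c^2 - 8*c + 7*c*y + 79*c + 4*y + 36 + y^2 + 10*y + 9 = -18*c^2 + 71*c + y^2 + y*(7*c + 14) + 45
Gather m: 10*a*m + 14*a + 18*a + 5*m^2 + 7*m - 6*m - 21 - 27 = 32*a + 5*m^2 + m*(10*a + 1) - 48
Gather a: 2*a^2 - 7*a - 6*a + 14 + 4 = 2*a^2 - 13*a + 18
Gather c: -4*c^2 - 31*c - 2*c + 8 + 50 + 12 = -4*c^2 - 33*c + 70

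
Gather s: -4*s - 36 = -4*s - 36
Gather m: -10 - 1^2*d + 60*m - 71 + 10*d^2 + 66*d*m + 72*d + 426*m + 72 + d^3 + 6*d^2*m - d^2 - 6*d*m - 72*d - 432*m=d^3 + 9*d^2 - d + m*(6*d^2 + 60*d + 54) - 9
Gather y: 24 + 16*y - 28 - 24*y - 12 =-8*y - 16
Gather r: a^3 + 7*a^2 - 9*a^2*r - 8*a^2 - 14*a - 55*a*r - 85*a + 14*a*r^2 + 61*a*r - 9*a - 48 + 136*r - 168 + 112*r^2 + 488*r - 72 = a^3 - a^2 - 108*a + r^2*(14*a + 112) + r*(-9*a^2 + 6*a + 624) - 288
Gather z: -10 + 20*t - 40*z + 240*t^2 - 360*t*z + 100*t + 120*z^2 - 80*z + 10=240*t^2 + 120*t + 120*z^2 + z*(-360*t - 120)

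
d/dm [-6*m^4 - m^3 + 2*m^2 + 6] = m*(-24*m^2 - 3*m + 4)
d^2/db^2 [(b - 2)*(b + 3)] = 2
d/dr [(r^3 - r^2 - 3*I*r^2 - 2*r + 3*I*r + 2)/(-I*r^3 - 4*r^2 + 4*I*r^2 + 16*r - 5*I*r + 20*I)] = (r^4*(1 - 3*I) + r^3*(-26 + 14*I) + r^2*(27 - 43*I) + r*(-136 + 56*I) + 92 + 30*I)/(r^6 + r^5*(-8 - 8*I) + r^4*(10 + 64*I) + r^3*(48 - 168*I) + r^2*(-71 + 320*I) + r*(-200 - 640*I) + 400)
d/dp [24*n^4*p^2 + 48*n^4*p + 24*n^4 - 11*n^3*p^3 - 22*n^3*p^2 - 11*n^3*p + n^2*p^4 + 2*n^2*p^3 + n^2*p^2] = n^2*(48*n^2*p + 48*n^2 - 33*n*p^2 - 44*n*p - 11*n + 4*p^3 + 6*p^2 + 2*p)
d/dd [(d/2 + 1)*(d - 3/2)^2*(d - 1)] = 2*d^3 - 3*d^2 - 11*d/4 + 33/8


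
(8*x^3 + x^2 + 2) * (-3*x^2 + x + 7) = -24*x^5 + 5*x^4 + 57*x^3 + x^2 + 2*x + 14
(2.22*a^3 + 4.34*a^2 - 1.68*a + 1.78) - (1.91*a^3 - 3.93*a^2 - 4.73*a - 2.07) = 0.31*a^3 + 8.27*a^2 + 3.05*a + 3.85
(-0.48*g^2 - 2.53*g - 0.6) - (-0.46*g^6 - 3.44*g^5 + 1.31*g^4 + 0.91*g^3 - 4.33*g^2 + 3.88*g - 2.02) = 0.46*g^6 + 3.44*g^5 - 1.31*g^4 - 0.91*g^3 + 3.85*g^2 - 6.41*g + 1.42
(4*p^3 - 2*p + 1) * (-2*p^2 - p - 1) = -8*p^5 - 4*p^4 + p - 1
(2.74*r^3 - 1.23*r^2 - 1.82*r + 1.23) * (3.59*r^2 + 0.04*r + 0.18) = 9.8366*r^5 - 4.3061*r^4 - 6.0898*r^3 + 4.1215*r^2 - 0.2784*r + 0.2214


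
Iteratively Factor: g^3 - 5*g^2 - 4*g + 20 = (g - 5)*(g^2 - 4) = (g - 5)*(g - 2)*(g + 2)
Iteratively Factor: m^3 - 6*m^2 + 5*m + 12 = (m + 1)*(m^2 - 7*m + 12) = (m - 4)*(m + 1)*(m - 3)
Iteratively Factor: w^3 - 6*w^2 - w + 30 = (w - 5)*(w^2 - w - 6) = (w - 5)*(w + 2)*(w - 3)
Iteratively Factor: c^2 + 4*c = (c)*(c + 4)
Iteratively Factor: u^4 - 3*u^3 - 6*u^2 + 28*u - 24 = (u - 2)*(u^3 - u^2 - 8*u + 12) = (u - 2)^2*(u^2 + u - 6) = (u - 2)^2*(u + 3)*(u - 2)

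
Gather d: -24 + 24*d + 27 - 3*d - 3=21*d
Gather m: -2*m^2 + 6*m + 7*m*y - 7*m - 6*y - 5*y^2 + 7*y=-2*m^2 + m*(7*y - 1) - 5*y^2 + y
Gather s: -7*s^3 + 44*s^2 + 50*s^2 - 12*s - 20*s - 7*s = -7*s^3 + 94*s^2 - 39*s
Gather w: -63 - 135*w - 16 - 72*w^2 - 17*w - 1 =-72*w^2 - 152*w - 80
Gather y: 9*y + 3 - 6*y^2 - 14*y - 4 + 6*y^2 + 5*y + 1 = 0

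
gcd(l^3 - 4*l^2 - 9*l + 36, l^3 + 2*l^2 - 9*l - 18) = l^2 - 9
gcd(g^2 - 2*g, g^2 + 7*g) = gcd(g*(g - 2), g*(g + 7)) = g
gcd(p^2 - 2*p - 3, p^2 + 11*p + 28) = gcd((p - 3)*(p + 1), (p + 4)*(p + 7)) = 1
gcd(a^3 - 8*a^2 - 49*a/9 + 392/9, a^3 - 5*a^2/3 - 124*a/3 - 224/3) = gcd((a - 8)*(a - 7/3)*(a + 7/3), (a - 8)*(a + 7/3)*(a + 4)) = a^2 - 17*a/3 - 56/3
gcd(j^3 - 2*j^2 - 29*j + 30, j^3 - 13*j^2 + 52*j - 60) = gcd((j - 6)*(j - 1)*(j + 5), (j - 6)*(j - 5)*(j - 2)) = j - 6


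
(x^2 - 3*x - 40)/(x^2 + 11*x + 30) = (x - 8)/(x + 6)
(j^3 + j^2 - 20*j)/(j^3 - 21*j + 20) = j/(j - 1)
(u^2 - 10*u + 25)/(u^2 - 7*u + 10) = (u - 5)/(u - 2)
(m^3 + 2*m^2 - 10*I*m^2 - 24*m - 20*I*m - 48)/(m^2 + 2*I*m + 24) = (m^2 + m*(2 - 6*I) - 12*I)/(m + 6*I)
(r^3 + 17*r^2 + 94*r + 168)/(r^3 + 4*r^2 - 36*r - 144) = (r + 7)/(r - 6)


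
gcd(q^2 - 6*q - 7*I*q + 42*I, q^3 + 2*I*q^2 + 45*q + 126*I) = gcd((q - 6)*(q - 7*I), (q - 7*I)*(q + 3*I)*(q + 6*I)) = q - 7*I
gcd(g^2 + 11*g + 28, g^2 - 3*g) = 1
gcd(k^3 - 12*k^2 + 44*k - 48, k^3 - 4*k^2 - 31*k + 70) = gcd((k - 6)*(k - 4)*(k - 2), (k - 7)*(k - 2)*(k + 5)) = k - 2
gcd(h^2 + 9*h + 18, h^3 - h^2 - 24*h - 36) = h + 3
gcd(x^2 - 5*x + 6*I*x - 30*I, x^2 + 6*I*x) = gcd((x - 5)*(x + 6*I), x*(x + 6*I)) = x + 6*I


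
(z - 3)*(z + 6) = z^2 + 3*z - 18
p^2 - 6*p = p*(p - 6)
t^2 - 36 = (t - 6)*(t + 6)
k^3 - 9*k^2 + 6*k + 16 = (k - 8)*(k - 2)*(k + 1)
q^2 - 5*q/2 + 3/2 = (q - 3/2)*(q - 1)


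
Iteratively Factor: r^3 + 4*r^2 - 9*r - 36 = (r + 3)*(r^2 + r - 12) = (r - 3)*(r + 3)*(r + 4)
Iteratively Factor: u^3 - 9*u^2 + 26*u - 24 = (u - 4)*(u^2 - 5*u + 6) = (u - 4)*(u - 3)*(u - 2)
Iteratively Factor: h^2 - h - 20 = (h - 5)*(h + 4)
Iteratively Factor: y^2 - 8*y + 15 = (y - 3)*(y - 5)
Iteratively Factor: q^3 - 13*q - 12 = (q - 4)*(q^2 + 4*q + 3) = (q - 4)*(q + 3)*(q + 1)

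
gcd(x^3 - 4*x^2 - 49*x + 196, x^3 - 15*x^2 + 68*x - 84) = x - 7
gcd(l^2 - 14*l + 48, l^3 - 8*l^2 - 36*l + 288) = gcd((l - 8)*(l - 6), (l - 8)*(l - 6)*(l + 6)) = l^2 - 14*l + 48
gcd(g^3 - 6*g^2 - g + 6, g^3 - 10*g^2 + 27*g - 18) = g^2 - 7*g + 6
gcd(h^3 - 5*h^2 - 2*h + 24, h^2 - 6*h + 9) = h - 3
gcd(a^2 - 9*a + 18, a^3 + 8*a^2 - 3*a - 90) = a - 3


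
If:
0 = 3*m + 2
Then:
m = -2/3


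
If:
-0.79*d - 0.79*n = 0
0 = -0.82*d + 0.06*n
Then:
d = 0.00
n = 0.00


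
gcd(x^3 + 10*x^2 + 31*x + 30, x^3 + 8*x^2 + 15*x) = x^2 + 8*x + 15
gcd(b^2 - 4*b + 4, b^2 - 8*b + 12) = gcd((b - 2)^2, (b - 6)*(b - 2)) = b - 2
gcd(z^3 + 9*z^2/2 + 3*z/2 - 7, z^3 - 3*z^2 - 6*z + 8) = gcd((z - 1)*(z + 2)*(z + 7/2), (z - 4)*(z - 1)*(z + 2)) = z^2 + z - 2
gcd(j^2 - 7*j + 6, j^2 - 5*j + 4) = j - 1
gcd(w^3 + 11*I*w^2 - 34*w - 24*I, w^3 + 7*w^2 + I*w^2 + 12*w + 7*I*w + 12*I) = w + I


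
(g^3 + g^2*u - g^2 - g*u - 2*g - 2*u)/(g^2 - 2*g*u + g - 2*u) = (-g^2 - g*u + 2*g + 2*u)/(-g + 2*u)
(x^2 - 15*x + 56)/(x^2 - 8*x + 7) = (x - 8)/(x - 1)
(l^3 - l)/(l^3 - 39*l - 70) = (l^3 - l)/(l^3 - 39*l - 70)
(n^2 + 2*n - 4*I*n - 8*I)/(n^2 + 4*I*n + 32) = (n + 2)/(n + 8*I)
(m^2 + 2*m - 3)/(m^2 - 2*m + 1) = (m + 3)/(m - 1)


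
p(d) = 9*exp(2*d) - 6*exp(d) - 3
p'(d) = 18*exp(2*d) - 6*exp(d)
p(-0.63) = -3.64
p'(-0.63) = 1.91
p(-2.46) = -3.45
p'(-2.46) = -0.38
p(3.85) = 19590.17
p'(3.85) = 39468.31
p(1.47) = 141.15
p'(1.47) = 314.39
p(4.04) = 28719.14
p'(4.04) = 57785.24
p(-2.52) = -3.42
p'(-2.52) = -0.37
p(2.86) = 2636.38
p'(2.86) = 5383.52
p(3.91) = 22106.75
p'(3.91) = 44518.90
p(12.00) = 238401122636.84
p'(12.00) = 476803221808.43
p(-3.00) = -3.28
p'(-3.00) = -0.25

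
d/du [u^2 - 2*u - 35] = 2*u - 2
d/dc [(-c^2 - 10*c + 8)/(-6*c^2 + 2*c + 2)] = (-31*c^2 + 46*c - 18)/(2*(9*c^4 - 6*c^3 - 5*c^2 + 2*c + 1))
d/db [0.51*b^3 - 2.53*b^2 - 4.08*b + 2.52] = 1.53*b^2 - 5.06*b - 4.08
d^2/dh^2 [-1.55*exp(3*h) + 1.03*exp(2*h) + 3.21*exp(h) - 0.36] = (-13.95*exp(2*h) + 4.12*exp(h) + 3.21)*exp(h)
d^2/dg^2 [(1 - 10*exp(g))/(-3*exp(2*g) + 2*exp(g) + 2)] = (90*exp(4*g) + 24*exp(3*g) + 378*exp(2*g) - 68*exp(g) + 44)*exp(g)/(27*exp(6*g) - 54*exp(5*g) - 18*exp(4*g) + 64*exp(3*g) + 12*exp(2*g) - 24*exp(g) - 8)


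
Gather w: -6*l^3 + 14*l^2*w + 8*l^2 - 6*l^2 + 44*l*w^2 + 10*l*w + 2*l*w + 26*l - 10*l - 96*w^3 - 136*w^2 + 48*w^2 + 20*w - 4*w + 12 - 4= -6*l^3 + 2*l^2 + 16*l - 96*w^3 + w^2*(44*l - 88) + w*(14*l^2 + 12*l + 16) + 8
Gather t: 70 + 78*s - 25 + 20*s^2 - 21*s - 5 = 20*s^2 + 57*s + 40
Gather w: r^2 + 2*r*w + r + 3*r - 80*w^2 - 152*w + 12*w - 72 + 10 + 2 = r^2 + 4*r - 80*w^2 + w*(2*r - 140) - 60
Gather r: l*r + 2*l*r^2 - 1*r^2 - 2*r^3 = l*r - 2*r^3 + r^2*(2*l - 1)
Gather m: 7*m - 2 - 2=7*m - 4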